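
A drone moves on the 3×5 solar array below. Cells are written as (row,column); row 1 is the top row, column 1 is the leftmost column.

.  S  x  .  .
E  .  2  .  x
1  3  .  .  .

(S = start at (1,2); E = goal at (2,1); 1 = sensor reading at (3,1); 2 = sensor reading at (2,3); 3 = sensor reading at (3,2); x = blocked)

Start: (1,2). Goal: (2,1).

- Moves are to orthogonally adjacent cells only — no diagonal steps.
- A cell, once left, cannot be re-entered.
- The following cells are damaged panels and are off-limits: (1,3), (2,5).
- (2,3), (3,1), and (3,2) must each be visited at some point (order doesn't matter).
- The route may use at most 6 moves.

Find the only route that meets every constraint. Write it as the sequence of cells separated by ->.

The 6-move cap with required stops at (2,3), (3,1), (3,2) leaves no slack for detours.
Route from (1,2): down to (2,2), right to (2,3), down to (3,3), 2× left (reaching (3,1)), up to (2,1) — 6 moves in all.
Check: all required cells visited; 6 ≤ 6 moves.

(1,2) -> (2,2) -> (2,3) -> (3,3) -> (3,2) -> (3,1) -> (2,1)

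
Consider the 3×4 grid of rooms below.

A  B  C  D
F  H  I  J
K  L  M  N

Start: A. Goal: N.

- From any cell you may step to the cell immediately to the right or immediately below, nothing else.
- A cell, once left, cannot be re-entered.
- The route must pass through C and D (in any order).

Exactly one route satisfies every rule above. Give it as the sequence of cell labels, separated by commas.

A, B, C, D, J, N

Moves only go right or down, so the column and row indices never decrease.
Route from A: 3× right (reaching D), 2× down (reaching N) — 5 moves in all.
Check: all required cells visited.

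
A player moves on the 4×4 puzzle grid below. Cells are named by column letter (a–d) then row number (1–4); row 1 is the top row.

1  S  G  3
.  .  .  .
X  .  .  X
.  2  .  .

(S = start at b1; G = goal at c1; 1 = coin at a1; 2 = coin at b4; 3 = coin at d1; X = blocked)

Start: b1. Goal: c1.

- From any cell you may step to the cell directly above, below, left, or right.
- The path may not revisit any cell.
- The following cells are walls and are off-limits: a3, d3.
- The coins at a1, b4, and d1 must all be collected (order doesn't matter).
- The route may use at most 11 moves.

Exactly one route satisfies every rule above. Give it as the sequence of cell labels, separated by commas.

The budget equals the shortest possible length, so every move has to be on a shortest route through the required cells.
Route from b1: left to a1, down to a2, right to b2, 2× down (reaching b4), right to c4, 2× up (reaching c2), right to d2, up to d1, left to c1 — 11 moves in all.
Check: all required cells visited; 11 ≤ 11 moves.

b1, a1, a2, b2, b3, b4, c4, c3, c2, d2, d1, c1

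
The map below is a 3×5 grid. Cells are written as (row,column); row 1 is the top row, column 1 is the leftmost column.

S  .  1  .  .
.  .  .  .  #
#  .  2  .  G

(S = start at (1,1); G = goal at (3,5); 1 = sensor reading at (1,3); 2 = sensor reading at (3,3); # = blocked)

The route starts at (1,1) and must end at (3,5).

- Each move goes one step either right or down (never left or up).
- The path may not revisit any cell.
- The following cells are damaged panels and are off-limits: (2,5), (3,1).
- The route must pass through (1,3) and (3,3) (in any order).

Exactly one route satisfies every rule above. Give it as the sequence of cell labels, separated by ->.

Moves only go right or down, so the column and row indices never decrease.
Route from (1,1): 2× right (reaching (1,3)), 2× down (reaching (3,3)), 2× right (reaching (3,5)) — 6 moves in all.
Check: all required cells visited.

(1,1) -> (1,2) -> (1,3) -> (2,3) -> (3,3) -> (3,4) -> (3,5)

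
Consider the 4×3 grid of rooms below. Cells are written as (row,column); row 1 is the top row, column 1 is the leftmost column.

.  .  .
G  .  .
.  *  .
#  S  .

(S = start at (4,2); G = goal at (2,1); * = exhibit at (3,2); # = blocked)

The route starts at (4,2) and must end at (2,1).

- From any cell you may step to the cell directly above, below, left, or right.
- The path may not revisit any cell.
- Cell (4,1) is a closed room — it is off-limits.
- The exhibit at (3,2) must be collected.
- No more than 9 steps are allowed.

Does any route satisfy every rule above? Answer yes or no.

yes

One route that works: (4,2) → (3,2) → (2,2) → (2,1).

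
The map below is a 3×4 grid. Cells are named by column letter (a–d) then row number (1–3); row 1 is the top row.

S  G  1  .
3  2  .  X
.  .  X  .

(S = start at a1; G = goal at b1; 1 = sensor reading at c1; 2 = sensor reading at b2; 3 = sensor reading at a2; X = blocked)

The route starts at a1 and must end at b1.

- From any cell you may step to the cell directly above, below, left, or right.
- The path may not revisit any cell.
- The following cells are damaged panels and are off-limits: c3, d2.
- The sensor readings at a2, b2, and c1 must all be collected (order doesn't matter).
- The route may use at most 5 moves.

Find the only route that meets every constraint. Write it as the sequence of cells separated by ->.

The budget equals the shortest possible length, so every move has to be on a shortest route through the required cells.
Route from a1: down 1 to a2, right 2 to c2, up 1 to c1, left 1 to b1 — 5 moves in all.
Check: all required cells visited; 5 ≤ 5 moves.

a1 -> a2 -> b2 -> c2 -> c1 -> b1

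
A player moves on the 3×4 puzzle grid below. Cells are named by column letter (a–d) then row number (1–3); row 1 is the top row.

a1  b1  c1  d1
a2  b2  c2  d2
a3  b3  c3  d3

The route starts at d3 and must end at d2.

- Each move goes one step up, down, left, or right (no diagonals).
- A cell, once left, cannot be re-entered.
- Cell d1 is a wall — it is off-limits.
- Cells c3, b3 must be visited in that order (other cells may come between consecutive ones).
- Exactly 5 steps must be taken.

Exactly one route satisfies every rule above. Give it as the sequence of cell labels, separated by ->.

d3 -> c3 -> b3 -> b2 -> c2 -> d2

The waypoints must appear in the order c3, b3, with no cell reused.
Route from d3: 2× left (reaching b3), up to b2, 2× right (reaching d2) — 5 moves in all.
Check: order respected (c3 at step 1, b3 at step 2); 5 moves as required.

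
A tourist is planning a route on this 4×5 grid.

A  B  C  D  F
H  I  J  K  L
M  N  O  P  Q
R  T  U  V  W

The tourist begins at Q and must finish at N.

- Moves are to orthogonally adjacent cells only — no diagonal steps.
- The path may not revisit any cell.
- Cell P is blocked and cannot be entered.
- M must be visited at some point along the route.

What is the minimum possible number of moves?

Any route passes through M somewhere between Q and N. Summing Manhattan distances along the two legs (Q → M → N) gives a lower bound of 4 + 1 = 5 moves.
That bound ignores the blocked cells. Measuring each leg by the fewest moves that actually steer around them (Q→M: 6; M→N: 1) raises the lower bound to 7.
A route of 7 moves exists: Q → L → K → J → I → H → M → N.
Since 7 matches that lower bound, it is optimal.

7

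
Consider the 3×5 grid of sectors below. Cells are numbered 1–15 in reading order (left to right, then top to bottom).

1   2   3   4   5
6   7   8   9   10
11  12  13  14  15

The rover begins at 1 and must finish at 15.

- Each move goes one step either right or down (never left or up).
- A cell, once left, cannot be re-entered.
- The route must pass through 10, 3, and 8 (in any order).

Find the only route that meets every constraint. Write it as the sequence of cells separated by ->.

1 -> 2 -> 3 -> 8 -> 9 -> 10 -> 15

Moves only go right or down, so the column and row indices never decrease.
Route from 1: 2× right (reaching 3), down to 8, 2× right (reaching 10), down to 15 — 6 moves in all.
Check: all required cells visited.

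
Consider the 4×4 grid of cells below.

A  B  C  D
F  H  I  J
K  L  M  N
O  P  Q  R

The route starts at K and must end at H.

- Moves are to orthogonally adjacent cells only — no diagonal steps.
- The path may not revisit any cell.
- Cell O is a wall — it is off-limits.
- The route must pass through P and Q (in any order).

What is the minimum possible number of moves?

Any route passes through P and Q in some order between K and H. Summing Manhattan distances along each leg and taking the cheapest ordering (K → P → Q → H) gives a lower bound of 2 + 1 + 3 = 6 moves.
A route of 6 moves achieves this: K → L → P → Q → M → I → H.
Since 6 matches the lower bound, it is optimal.

6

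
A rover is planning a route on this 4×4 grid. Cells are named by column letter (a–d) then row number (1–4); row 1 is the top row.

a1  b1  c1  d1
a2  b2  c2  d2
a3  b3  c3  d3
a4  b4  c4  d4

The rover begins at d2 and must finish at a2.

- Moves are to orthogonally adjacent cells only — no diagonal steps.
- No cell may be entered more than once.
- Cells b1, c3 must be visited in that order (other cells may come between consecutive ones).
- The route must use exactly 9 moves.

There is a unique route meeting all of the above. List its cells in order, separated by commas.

The waypoints must appear in the order b1, c3, with no cell reused.
Route from d2: up to d1, 2× left (reaching b1), down to b2, right to c2, down to c3, 2× left (reaching a3), up to a2 — 9 moves in all.
Check: order respected (b1 at step 3, c3 at step 6); 9 moves as required.

d2, d1, c1, b1, b2, c2, c3, b3, a3, a2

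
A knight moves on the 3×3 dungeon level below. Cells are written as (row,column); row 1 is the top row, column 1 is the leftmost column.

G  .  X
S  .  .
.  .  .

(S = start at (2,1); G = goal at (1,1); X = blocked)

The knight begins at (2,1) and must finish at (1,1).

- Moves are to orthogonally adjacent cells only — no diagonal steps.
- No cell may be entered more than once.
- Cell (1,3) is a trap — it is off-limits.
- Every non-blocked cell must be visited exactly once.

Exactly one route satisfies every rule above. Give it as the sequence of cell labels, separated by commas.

Need to visit all 8 open cells exactly once, starting at (2,1) and ending at (1,1).
Cell (3,1) has only two open neighbours ((2,1) and (3,2)), so the path must pass straight through it: one of those is the cell it's entered from and the other is where it exits.
Route from (2,1): down to (3,1), 2× right (reaching (3,3)), up to (2,3), left to (2,2), up to (1,2), left to (1,1) — 7 moves in all.
Check: all 8 open cells covered.

(2,1), (3,1), (3,2), (3,3), (2,3), (2,2), (1,2), (1,1)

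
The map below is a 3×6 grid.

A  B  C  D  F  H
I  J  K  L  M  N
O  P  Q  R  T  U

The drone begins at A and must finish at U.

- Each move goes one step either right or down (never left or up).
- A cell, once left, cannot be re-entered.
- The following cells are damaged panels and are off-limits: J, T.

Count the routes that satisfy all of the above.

4

A right/down-only route from A to U makes exactly 2 down-moves and 5 right-moves in some order.
With no other constraints that would be C(7,2) = 21 routes.
Subtract routes through each blocked cell (inclusion–exclusion for overlaps): − through J: 10 − through T: 15 + through J&T: 8 → 4.
That gives 4 routes.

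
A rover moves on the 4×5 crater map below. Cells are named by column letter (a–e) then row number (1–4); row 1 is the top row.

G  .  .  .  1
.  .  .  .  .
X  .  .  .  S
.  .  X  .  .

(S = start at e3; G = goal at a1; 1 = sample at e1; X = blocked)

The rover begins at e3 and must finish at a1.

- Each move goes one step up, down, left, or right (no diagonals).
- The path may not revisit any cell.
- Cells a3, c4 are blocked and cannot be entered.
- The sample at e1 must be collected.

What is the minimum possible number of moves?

Any route passes through e1 somewhere between e3 and a1. Summing Manhattan distances along the two legs (e3 → e1 → a1) gives a lower bound of 2 + 4 = 6 moves.
A route of 6 moves achieves this: e3 → e2 → e1 → d1 → c1 → b1 → a1.
Since 6 matches the lower bound, it is optimal.

6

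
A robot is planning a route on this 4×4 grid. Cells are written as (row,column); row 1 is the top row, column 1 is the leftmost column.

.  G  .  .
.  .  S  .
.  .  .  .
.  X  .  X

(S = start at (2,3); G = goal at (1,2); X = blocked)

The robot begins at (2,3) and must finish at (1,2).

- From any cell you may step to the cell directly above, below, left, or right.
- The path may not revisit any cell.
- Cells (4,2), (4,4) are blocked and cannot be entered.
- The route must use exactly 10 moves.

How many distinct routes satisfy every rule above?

4

Need simple routes of exactly 10 moves from (2,3) to (1,2) (Manhattan distance 2, so 4 moves are spent on a detour and 4 undoing it).
Enumerating: (2,3) (1,3) (1,4) (2,4) (3,4) (3,3) (3,2) (2,2) (2,1) (1,1) (1,2) | (2,3) (1,3) (1,4) (2,4) (3,4) (3,3) (3,2) (3,1) (2,1) (1,1) (1,2) | (2,3) (1,3) (1,4) (2,4) (3,4) (3,3) (3,2) (3,1) (2,1) (2,2) (1,2) | (2,3) (2,2) (2,1) (3,1) (3,2) (3,3) (3,4) (2,4) (1,4) (1,3) (1,2).
That gives 4 routes.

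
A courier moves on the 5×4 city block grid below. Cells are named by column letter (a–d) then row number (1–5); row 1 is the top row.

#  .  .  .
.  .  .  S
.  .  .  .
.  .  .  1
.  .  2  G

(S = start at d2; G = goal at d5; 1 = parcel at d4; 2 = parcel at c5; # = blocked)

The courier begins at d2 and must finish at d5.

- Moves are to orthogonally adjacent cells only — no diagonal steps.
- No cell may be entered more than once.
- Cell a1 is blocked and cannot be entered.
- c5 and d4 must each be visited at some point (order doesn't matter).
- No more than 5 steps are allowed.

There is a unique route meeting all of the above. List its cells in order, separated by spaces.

d2 d3 d4 c4 c5 d5

Any route must reach c5 and d4 and still end at d5 within 5 moves, so the order of the required stops is forced.
Route from d2: down 2 to d4, left 1 to c4, down 1 to c5, right 1 to d5 — 5 moves in all.
Check: all required cells visited; 5 ≤ 5 moves.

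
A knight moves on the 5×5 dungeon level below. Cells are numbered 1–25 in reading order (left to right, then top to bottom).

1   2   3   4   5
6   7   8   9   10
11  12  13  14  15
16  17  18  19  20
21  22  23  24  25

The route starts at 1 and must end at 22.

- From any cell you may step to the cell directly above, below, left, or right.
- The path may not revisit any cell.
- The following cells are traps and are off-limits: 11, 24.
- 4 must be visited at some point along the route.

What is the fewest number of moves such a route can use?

9

Any route passes through 4 somewhere between 1 and 22. Summing Manhattan distances along the two legs (1 → 4 → 22) gives a lower bound of 3 + 6 = 9 moves.
A route of 9 moves achieves this: 1 → 2 → 3 → 4 → 9 → 14 → 19 → 18 → 23 → 22.
Since 9 matches the lower bound, it is optimal.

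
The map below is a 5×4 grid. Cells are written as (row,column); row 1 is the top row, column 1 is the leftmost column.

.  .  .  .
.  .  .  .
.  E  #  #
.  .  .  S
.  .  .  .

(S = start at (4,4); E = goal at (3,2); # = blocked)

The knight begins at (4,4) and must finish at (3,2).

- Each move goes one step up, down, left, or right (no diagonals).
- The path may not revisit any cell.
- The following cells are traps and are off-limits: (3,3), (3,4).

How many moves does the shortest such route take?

The Manhattan distance from (4,4) to (3,2) is |4−3| + |4−2| = 3, so at least 3 moves are needed.
A route of 3 moves achieves this: (4,4) → (4,3) → (4,2) → (3,2).
Since 3 matches the lower bound, it is optimal.

3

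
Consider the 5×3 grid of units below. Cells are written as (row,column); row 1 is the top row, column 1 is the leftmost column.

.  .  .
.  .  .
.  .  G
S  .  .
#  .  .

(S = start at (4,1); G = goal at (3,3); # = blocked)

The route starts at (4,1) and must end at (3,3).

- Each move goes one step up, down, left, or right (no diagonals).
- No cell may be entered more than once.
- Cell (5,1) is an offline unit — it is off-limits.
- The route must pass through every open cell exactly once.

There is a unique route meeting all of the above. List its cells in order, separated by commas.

(4,1), (3,1), (2,1), (1,1), (1,2), (1,3), (2,3), (2,2), (3,2), (4,2), (5,2), (5,3), (4,3), (3,3)

Need to visit all 14 open cells exactly once, starting at (4,1) and ending at (3,3).
Route from (4,1): 3× up (reaching (1,1)), 2× right (reaching (1,3)), down to (2,3), left to (2,2), 3× down (reaching (5,2)), right to (5,3), 2× up (reaching (3,3)) — 13 moves in all.
Check: all 14 open cells covered.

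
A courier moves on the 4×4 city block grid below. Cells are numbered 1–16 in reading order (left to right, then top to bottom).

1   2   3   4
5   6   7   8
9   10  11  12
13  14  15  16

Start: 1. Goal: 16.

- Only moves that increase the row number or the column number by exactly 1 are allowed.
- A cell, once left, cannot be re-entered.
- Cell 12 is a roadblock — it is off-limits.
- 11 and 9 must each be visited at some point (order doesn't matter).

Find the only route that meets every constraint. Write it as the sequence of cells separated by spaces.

Moves only go right or down, so the column and row indices never decrease.
Route from 1: 2× down (reaching 9), 2× right (reaching 11), down to 15, right to 16 — 6 moves in all.
Check: all required cells visited.

1 5 9 10 11 15 16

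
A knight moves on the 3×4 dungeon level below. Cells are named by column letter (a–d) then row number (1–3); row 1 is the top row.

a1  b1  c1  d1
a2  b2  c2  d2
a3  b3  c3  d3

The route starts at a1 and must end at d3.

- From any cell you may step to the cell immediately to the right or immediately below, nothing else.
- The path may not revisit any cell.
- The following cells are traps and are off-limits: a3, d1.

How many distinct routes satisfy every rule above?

8

A right/down-only route from a1 to d3 makes exactly 2 down-moves and 3 right-moves in some order.
With no other constraints that would be C(5,2) = 10 routes.
Subtract routes through each blocked cell (inclusion–exclusion for overlaps): − through d1: 1 − through a3: 1 → 8.
That gives 8 routes.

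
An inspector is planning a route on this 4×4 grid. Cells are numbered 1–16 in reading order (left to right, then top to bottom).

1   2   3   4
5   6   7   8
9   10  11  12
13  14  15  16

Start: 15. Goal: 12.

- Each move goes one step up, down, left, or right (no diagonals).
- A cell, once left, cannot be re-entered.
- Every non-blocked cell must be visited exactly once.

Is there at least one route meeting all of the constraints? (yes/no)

no

Colour the cells like a checkerboard: each orthogonal step flips colour, so a Hamiltonian route alternates colours. Here there are 8 cells of one colour and 8 of the other, with start on the same colour as the goal — the counts and endpoints can't be arranged into an alternating sequence of length 16, so no Hamiltonian route exists.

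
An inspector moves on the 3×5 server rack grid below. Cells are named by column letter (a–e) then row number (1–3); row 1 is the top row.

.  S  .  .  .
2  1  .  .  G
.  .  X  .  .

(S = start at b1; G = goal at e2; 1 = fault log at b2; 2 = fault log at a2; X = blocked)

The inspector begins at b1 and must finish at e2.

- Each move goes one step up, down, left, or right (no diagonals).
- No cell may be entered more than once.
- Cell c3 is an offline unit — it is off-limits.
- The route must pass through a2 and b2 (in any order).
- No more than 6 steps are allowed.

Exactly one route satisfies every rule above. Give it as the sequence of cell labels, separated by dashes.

b1 - a1 - a2 - b2 - c2 - d2 - e2

Any route must reach a2 and b2 and still end at e2 within 6 moves, so the order of the required stops is forced.
Route from b1: left to a1, down to a2, 4× right (reaching e2) — 6 moves in all.
Check: all required cells visited; 6 ≤ 6 moves.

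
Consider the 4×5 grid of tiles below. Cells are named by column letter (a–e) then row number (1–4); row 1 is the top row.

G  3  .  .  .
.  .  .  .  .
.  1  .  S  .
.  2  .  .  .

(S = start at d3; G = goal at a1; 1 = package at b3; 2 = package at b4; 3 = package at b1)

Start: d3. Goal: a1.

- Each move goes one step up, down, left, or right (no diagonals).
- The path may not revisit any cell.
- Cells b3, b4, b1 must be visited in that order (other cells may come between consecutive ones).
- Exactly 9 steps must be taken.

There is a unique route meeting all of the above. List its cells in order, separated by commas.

The waypoints must appear in the order b3, b4, b1, with no cell reused.
Route from d3: left 2 to b3, down 1 to b4, left 1 to a4, up 2 to a2, right 1 to b2, up 1 to b1, left 1 to a1 — 9 moves in all.
Check: order respected (1 at step 2, 2 at step 3, 3 at step 8); 9 moves as required.

d3, c3, b3, b4, a4, a3, a2, b2, b1, a1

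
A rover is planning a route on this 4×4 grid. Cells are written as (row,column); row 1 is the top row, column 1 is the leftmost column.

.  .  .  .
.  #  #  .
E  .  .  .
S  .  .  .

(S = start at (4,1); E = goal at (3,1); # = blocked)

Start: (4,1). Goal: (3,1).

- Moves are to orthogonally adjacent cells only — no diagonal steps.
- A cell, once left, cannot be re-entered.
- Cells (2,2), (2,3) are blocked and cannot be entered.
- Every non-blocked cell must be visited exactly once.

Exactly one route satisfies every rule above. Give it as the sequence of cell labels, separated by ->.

(4,1) -> (4,2) -> (3,2) -> (3,3) -> (4,3) -> (4,4) -> (3,4) -> (2,4) -> (1,4) -> (1,3) -> (1,2) -> (1,1) -> (2,1) -> (3,1)

Need to visit all 14 open cells exactly once, starting at (4,1) and ending at (3,1).
Cell (2,1) has only two open neighbours ((1,1) and (3,1)), so the path must pass straight through it: one of those is the cell it's entered from and the other is where it exits.
Route from (4,1): right to (4,2), up to (3,2), right to (3,3), down to (4,3), right to (4,4), 3× up (reaching (1,4)), 3× left (reaching (1,1)), 2× down (reaching (3,1)) — 13 moves in all.
Check: all 14 open cells covered.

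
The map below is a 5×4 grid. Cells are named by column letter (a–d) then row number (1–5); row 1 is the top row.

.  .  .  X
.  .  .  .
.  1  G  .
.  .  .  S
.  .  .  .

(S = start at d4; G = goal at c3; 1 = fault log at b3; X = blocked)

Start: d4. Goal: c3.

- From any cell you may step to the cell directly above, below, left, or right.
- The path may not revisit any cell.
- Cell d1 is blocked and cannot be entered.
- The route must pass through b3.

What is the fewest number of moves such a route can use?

Any route passes through b3 somewhere between d4 and c3. Summing Manhattan distances along the two legs (d4 → b3 → c3) gives a lower bound of 3 + 1 = 4 moves.
A route of 4 moves achieves this: d4 → c4 → b4 → b3 → c3.
Since 4 matches the lower bound, it is optimal.

4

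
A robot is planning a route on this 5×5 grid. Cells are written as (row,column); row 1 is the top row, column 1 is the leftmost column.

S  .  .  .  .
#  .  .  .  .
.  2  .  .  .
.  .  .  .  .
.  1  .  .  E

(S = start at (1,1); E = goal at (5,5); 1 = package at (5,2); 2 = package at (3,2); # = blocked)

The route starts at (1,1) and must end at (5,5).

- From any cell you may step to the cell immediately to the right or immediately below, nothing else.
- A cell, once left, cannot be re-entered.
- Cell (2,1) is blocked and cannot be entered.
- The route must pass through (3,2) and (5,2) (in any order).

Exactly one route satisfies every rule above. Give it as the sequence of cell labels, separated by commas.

Moves only go right or down, so the column and row indices never decrease.
Route from (1,1): right to (1,2), 4× down (reaching (5,2)), 3× right (reaching (5,5)) — 8 moves in all.
Check: all required cells visited.

(1,1), (1,2), (2,2), (3,2), (4,2), (5,2), (5,3), (5,4), (5,5)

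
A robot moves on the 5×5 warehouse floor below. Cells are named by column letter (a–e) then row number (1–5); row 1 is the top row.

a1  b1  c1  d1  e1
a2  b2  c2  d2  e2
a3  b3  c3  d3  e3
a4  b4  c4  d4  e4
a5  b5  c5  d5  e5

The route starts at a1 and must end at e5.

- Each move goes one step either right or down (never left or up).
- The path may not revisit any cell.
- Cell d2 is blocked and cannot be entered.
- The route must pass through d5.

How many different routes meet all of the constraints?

31

A right/down-only route from a1 to e5 makes exactly 4 down-moves and 4 right-moves in some order.
With no other constraints that would be C(8,4) = 70 routes.
Split at d5 and multiply the segment counts (each segment already excludes blocked cells): a1→d5: 31; d5→e5: 1; product = 31.
That gives 31 routes.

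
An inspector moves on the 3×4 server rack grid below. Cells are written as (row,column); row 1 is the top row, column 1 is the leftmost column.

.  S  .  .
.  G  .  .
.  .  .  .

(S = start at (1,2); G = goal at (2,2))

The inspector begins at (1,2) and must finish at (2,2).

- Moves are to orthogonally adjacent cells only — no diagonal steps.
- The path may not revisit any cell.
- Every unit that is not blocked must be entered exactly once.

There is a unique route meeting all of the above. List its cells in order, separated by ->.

Need to visit all 12 open cells exactly once, starting at (1,2) and ending at (2,2).
Cell (1,1) has only two open neighbours ((2,1) and (1,2)), so the path must pass straight through it: one of those is the cell it's entered from and the other is where it exits.
Route from (1,2): left 1 to (1,1), down 2 to (3,1), right 3 to (3,4), up 2 to (1,4), left 1 to (1,3), down 1 to (2,3), left 1 to (2,2) — 11 moves in all.
Check: all 12 open cells covered.

(1,2) -> (1,1) -> (2,1) -> (3,1) -> (3,2) -> (3,3) -> (3,4) -> (2,4) -> (1,4) -> (1,3) -> (2,3) -> (2,2)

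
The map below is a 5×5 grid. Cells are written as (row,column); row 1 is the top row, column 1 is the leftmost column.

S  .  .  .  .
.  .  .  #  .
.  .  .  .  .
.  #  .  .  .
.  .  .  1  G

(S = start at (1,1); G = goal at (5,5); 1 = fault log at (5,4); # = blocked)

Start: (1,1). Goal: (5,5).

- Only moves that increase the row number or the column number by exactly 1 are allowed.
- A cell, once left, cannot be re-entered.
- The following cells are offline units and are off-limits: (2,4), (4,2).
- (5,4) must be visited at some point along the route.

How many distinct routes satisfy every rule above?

A right/down-only route from (1,1) to (5,5) makes exactly 4 down-moves and 4 right-moves in some order.
With no other constraints that would be C(8,4) = 70 routes.
Split at (5,4) and multiply the segment counts (each segment already excludes blocked cells): (1,1)→(5,4): 19; (5,4)→(5,5): 1; product = 19.
That gives 19 routes.

19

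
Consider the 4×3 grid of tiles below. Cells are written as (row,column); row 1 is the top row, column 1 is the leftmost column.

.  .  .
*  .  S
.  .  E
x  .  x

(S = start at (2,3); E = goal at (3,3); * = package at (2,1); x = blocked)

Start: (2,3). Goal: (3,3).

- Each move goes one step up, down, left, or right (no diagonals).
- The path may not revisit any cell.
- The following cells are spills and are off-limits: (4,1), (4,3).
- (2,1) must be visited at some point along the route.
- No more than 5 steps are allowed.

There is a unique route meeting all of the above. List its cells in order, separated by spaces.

(2,3) (2,2) (2,1) (3,1) (3,2) (3,3)

The budget equals the shortest possible length, so every move has to be on a shortest route through the required cells.
Route from (2,3): left 2 to (2,1), down 1 to (3,1), right 2 to (3,3) — 5 moves in all.
Check: all required cells visited; 5 ≤ 5 moves.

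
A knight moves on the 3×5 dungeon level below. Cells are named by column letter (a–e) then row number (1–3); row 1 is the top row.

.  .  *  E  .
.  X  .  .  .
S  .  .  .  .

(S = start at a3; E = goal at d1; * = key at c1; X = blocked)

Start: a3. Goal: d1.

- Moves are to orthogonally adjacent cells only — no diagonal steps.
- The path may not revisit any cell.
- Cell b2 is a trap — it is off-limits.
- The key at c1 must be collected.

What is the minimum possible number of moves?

Any route passes through c1 somewhere between a3 and d1. Summing Manhattan distances along the two legs (a3 → c1 → d1) gives a lower bound of 4 + 1 = 5 moves.
A route of 5 moves achieves this: a3 → a2 → a1 → b1 → c1 → d1.
Since 5 matches the lower bound, it is optimal.

5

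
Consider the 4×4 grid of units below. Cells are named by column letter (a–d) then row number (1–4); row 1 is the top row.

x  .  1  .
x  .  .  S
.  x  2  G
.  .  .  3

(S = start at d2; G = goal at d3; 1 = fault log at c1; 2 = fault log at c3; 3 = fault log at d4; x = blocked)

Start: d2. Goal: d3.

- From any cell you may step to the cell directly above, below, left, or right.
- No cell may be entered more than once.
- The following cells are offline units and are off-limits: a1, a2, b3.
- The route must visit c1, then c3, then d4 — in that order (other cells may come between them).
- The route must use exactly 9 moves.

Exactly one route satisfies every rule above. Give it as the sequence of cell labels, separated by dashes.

d2 - d1 - c1 - b1 - b2 - c2 - c3 - c4 - d4 - d3

The waypoints must appear in the order c1, c3, d4, with no cell reused.
Route from d2: up 1 to d1, left 2 to b1, down 1 to b2, right 1 to c2, down 2 to c4, right 1 to d4, up 1 to d3 — 9 moves in all.
Check: order respected (1 at step 2, 2 at step 6, 3 at step 8); 9 moves as required.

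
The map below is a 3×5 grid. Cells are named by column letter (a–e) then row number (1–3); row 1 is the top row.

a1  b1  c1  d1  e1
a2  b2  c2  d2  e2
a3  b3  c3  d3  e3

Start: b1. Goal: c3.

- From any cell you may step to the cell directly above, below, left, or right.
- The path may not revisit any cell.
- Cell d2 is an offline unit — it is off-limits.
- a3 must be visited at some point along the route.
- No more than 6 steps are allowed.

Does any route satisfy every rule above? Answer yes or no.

yes

One route that works: b1 → b2 → a2 → a3 → b3 → c3.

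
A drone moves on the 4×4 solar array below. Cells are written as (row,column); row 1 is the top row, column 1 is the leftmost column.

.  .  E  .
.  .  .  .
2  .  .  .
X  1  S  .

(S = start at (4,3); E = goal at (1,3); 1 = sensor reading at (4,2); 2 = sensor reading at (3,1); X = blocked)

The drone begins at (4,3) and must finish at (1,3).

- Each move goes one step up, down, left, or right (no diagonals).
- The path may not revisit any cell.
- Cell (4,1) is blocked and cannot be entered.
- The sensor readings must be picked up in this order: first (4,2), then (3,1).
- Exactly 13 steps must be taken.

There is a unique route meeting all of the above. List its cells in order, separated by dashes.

(4,3) - (4,2) - (3,2) - (3,1) - (2,1) - (1,1) - (1,2) - (2,2) - (2,3) - (3,3) - (3,4) - (2,4) - (1,4) - (1,3)

The waypoints must appear in the order (4,2), (3,1), with no cell reused.
Route from (4,3): left to (4,2), up to (3,2), left to (3,1), 2× up (reaching (1,1)), right to (1,2), down to (2,2), right to (2,3), down to (3,3), right to (3,4), 2× up (reaching (1,4)), left to (1,3) — 13 moves in all.
Check: order respected (1 at step 1, 2 at step 3); 13 moves as required.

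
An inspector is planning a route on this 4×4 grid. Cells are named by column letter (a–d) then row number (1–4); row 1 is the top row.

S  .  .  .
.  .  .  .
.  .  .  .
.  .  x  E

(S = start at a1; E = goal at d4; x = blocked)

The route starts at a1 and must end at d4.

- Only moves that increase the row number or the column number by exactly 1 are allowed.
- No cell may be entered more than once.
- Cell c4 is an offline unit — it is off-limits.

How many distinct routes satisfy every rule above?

10

A right/down-only route from a1 to d4 makes exactly 3 down-moves and 3 right-moves in some order.
With no other constraints that would be C(6,3) = 20 routes.
Subtract routes through each blocked cell (inclusion–exclusion for overlaps): − through c4: 10 → 10.
That gives 10 routes.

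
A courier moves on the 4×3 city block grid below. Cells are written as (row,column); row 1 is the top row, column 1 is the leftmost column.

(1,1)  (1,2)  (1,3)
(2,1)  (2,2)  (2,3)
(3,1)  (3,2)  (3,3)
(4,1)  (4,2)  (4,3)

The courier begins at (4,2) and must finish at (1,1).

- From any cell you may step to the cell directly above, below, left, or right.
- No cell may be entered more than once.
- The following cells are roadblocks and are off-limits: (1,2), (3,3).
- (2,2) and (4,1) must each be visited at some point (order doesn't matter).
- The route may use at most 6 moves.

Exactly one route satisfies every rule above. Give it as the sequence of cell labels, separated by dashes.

The budget equals the shortest possible length, so every move has to be on a shortest route through the required cells.
Route from (4,2): left to (4,1), up to (3,1), right to (3,2), up to (2,2), left to (2,1), up to (1,1) — 6 moves in all.
Check: all required cells visited; 6 ≤ 6 moves.

(4,2) - (4,1) - (3,1) - (3,2) - (2,2) - (2,1) - (1,1)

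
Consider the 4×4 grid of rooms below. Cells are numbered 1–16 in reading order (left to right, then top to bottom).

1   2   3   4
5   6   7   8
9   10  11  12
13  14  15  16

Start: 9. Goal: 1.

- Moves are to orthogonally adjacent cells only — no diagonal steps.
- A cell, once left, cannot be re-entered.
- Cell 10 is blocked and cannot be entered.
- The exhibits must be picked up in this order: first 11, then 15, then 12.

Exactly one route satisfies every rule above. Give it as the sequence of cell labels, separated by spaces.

9 5 6 7 11 15 16 12 8 4 3 2 1

The waypoints must appear in the order 11, 15, 12, with no cell reused.
Route from 9: up 1 to 5, right 2 to 7, down 2 to 15, right 1 to 16, up 3 to 4, left 3 to 1 — 12 moves in all.
Check: order respected (11 at step 4, 15 at step 5, 12 at step 7).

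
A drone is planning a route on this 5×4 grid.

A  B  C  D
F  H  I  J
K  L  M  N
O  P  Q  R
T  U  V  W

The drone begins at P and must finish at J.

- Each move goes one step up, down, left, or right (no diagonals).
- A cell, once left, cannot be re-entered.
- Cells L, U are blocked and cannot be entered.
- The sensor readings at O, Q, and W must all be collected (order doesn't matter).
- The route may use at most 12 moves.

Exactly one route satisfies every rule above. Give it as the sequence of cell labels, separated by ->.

P -> O -> K -> F -> H -> I -> M -> Q -> V -> W -> R -> N -> J

The budget equals the shortest possible length, so every move has to be on a shortest route through the required cells.
Route from P: left 1 to O, up 2 to F, right 2 to I, down 3 to V, right 1 to W, up 3 to J — 12 moves in all.
Check: all required cells visited; 12 ≤ 12 moves.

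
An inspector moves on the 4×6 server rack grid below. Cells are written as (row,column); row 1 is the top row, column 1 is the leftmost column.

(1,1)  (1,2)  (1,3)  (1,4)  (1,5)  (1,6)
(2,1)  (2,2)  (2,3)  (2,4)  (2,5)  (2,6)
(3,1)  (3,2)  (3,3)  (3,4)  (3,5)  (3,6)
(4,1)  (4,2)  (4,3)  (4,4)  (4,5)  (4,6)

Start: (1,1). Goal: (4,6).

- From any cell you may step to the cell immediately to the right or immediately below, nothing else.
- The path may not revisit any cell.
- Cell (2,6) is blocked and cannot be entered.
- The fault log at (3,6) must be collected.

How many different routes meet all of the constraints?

A right/down-only route from (1,1) to (4,6) makes exactly 3 down-moves and 5 right-moves in some order.
With no other constraints that would be C(8,3) = 56 routes.
Split at (3,6) and multiply the segment counts (each segment already excludes blocked cells): (1,1)→(3,6): 15; (3,6)→(4,6): 1; product = 15.
That gives 15 routes.

15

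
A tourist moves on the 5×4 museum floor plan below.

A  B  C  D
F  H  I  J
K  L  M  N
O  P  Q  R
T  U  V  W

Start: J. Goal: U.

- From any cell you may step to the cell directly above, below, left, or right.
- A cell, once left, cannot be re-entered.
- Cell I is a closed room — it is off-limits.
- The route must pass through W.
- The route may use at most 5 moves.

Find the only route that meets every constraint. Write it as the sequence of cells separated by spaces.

J N R W V U

Any route must reach W and still end at U within 5 moves, so the order of the required stops is forced.
Route from J: 3× down (reaching W), 2× left (reaching U) — 5 moves in all.
Check: all required cells visited; 5 ≤ 5 moves.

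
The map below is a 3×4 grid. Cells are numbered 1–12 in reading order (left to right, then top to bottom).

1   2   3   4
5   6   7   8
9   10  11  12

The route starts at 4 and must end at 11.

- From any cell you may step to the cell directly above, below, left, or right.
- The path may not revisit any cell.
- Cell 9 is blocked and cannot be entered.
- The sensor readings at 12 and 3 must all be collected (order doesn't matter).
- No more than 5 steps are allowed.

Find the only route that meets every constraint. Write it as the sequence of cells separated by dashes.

The budget equals the shortest possible length, so every move has to be on a shortest route through the required cells.
Route from 4: left to 3, down to 7, right to 8, down to 12, left to 11 — 5 moves in all.
Check: all required cells visited; 5 ≤ 5 moves.

4 - 3 - 7 - 8 - 12 - 11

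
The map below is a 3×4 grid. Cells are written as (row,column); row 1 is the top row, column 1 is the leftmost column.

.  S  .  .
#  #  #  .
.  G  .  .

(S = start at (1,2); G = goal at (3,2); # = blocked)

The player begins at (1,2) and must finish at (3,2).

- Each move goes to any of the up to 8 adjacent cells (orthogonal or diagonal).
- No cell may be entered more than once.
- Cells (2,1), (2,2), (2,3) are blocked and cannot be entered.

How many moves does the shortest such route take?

With diagonal moves allowed, the Chebyshev distance max(|Δrow|,|Δcol|) from (1,2) to (3,2) is 2, so at least 2 moves are needed.
That bound ignores the blocked cells. Measuring each leg by the fewest moves that actually steer around them ((1,2)→(3,2): 4) raises the lower bound to 4.
A route of 4 moves exists: (1,2) → (1,3) → (2,4) → (3,3) → (3,2).
Since 4 matches that lower bound, it is optimal.

4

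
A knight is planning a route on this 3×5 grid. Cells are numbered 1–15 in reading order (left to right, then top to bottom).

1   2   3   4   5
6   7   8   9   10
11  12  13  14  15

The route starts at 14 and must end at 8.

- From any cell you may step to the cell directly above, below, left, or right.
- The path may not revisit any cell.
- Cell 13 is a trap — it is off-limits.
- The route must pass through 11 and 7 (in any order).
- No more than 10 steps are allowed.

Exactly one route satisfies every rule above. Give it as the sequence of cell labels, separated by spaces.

Any route must reach 11 and 7 and still end at 8 within 10 moves, so the order of the required stops is forced.
Route from 14: up 2 to 4, left 3 to 1, down 2 to 11, right 1 to 12, up 1 to 7, right 1 to 8 — 10 moves in all.
Check: all required cells visited; 10 ≤ 10 moves.

14 9 4 3 2 1 6 11 12 7 8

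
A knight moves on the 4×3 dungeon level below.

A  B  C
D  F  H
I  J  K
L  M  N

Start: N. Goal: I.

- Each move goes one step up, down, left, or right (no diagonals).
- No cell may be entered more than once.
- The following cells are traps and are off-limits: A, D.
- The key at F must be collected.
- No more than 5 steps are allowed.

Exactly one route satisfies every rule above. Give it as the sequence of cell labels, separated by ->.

N -> K -> H -> F -> J -> I

The budget equals the shortest possible length, so every move has to be on a shortest route through the required cells.
Route from N: up 2 to H, left 1 to F, down 1 to J, left 1 to I — 5 moves in all.
Check: all required cells visited; 5 ≤ 5 moves.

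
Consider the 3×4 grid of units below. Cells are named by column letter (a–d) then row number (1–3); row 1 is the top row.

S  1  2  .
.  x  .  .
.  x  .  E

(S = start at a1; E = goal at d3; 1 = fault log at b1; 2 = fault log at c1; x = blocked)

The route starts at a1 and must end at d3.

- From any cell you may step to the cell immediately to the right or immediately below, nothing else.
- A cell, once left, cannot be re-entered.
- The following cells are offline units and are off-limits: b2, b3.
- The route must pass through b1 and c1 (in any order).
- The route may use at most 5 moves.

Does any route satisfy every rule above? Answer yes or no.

One route that works: a1 → b1 → c1 → c2 → c3 → d3.

yes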